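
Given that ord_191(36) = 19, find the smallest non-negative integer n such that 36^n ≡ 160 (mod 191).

5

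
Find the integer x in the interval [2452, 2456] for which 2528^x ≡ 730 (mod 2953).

2456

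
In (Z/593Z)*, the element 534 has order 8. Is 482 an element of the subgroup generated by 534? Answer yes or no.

no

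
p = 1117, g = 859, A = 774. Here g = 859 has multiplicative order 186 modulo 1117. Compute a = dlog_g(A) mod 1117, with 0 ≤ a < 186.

Baby-step giant-step with m = ceil(sqrt(186)) = 14.
Baby table (859^j mod 1117 for j=0..13):
  0:1  1:859  2:661  3:363  4:174  5:905  6:1080  7:610
  8:117  9:1090  10:264  11:25  12:252  13:887
Giant step factor: 859^(-14) ≡ 892 (mod 1117).
Scan 774·892^i mod 1117 for i = 0, 1, …:
  i=0: 774   i=1: 102   i=2: 507   i=3: 976
  i=4: 449   i=5: 622   i=6: 792   i=7: 520
  i=8: 285   i=9: 661
Match at i=9, j=2: a = 9·14 + 2 = 128.

128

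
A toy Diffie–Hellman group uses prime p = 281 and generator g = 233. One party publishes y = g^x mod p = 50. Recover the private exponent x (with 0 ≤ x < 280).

48

Baby-step giant-step with m = ceil(sqrt(280)) = 17.
Baby table (233^j mod 281 for j=0..16):
  0:1  1:233  2:56  3:122  4:45  5:88  6:272  7:151
  8:58  9:26  10:157  11:51  12:81  13:46  14:40  15:47
  16:273
Giant step factor: 233^(-17) ≡ 251 (mod 281).
Scan 50·251^i mod 281 for i = 0, 1, …:
  i=0: 50   i=1: 186   i=2: 40
Match at i=2, j=14: x = 2·17 + 14 = 48.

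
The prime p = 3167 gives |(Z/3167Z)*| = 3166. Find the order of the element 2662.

1583

The order of 2662 must divide p − 1 = 3166 = 2 · 1583.
Divisors: 1, 2, 1583, 3166.
Check each in increasing order: 2662^1 ≡ 2662;  2662^2 ≡ 1665;  2662^1583 ≡ 1.
Smallest exponent giving 1 is 1583.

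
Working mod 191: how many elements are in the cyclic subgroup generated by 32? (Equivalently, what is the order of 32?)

19

The order of 32 must divide p − 1 = 190 = 2 · 5 · 19.
Divisors: 1, 2, 5, 10, 19, 38, 95, 190.
Check each in increasing order: 32^1 ≡ 32;  32^2 ≡ 69;  32^5 ≡ 125;  32^10 ≡ 154;  32^19 ≡ 1.
Smallest exponent giving 1 is 19.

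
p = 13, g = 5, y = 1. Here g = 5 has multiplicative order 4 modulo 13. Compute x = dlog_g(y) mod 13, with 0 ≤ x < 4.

Successive powers of 5 modulo 13:
  5^0=1
So 5^0 ≡ 1 (mod 13), giving x = 0.

0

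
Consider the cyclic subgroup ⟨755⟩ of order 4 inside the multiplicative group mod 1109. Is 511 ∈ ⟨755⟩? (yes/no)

no

511 ∈ ⟨755⟩ iff 511^4 ≡ 1 (mod 1109), since |⟨755⟩| = 4.
511^4 mod 1109 = 966.
Since 966 ≠ 1, 511 does not lie in the subgroup.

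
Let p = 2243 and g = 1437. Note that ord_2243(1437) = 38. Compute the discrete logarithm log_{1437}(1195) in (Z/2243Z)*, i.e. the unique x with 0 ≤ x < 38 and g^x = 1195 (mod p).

Successive powers of 1437 modulo 2243:
  1437^0=1  1437^1=1437  1437^2=1409  1437^3=1547  1437^4=226  1437^5=1770
  1437^6=2171  1437^7=1957  1437^8=1730  1437^9=766  1437^10=1672  1437^11=411
  1437^12=698  1437^13=405  1437^14=1048  1437^15=923  1437^16=738  1437^17=1810
  1437^18=1333  1437^19=2242  1437^20=806  1437^21=834  1437^22=696  1437^23=2017
  1437^24=473  1437^25=72  1437^26=286  1437^27=513  1437^28=1477  1437^29=571
  1437^30=1832  1437^31=1545  1437^32=1838  1437^33=1195
So 1437^33 ≡ 1195 (mod 2243), giving x = 33.

33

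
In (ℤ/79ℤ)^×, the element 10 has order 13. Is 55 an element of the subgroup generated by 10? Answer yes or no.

⟨10⟩ has order 13; its elements mod 79 are {1, 8, 10, 18, 21, 22, 38, 46, 52, 62, 64, 65, 67}.
55 is not in this set.

no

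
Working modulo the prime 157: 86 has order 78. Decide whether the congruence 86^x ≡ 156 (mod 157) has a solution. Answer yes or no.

yes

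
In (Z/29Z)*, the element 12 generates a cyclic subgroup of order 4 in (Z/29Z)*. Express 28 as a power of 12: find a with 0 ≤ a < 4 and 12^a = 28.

2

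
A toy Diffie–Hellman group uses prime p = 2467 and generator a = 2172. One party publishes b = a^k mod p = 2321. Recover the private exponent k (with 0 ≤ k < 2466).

1767

Baby-step giant-step with m = ceil(sqrt(2466)) = 50.
Baby table (2172^j mod 2467 for j=0..49):
  0:1  1:2172  2:680  3:1694  4:1071  5:2298  6:515  7:1029
  8:2353  9:1559  10:1424  11:1777  12:1256  13:1997  14:498  15:1110
  16:661  17:2365  18:486  19:2183  20:2369  21:1773  22:2436  23:1744
  24:1123  25:1760  26:1337  27:305  28:1304  29:172  30:1067  31:1011
  32:262  33:1654  34:536  35:2235  36:1831  37:128  38:1712  39:695
  40:2203  41:1403  42:571  43:1778  44:961  45:210  46:2192  47:2181
  48:492  49:413
Giant step factor: 2172^(-50) ≡ 2226 (mod 2467).
Scan 2321·2226^i mod 2467 for i = 0, 1, …:
  i=0: 2321   i=1: 648   i=2: 1720   i=3: 2403
  i=4: 622   i=5: 585   i=6: 2101   i=7: 1861
  i=8: 493   i=9: 2070     …   i=34: 891
  i=35: 2365
Match at i=35, j=17: k = 35·50 + 17 = 1767.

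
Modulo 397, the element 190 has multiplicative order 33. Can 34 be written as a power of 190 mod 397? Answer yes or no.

34 ∈ ⟨190⟩ iff 34^33 ≡ 1 (mod 397), since |⟨190⟩| = 33.
34^33 mod 397 = 1.
Since 1 = 1, 34 lies in the subgroup.

yes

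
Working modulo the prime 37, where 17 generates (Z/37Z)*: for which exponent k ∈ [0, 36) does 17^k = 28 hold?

Successive powers of 17 modulo 37:
  17^0=1  17^1=17  17^2=30  17^3=29  17^4=12  17^5=19
  17^6=27  17^7=15  17^8=33  17^9=6  17^10=28
So 17^10 ≡ 28 (mod 37), giving k = 10.

10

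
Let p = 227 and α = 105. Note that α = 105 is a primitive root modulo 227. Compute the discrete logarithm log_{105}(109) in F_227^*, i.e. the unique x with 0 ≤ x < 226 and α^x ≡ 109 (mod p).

122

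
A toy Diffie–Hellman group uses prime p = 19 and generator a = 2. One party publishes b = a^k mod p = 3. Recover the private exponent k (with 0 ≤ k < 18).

13

Successive powers of 2 modulo 19:
  2^0=1  2^1=2  2^2=4  2^3=8  2^4=16  2^5=13
  2^6=7  2^7=14  2^8=9  2^9=18  2^10=17  2^11=15
  2^12=11  2^13=3
So 2^13 ≡ 3 (mod 19), giving k = 13.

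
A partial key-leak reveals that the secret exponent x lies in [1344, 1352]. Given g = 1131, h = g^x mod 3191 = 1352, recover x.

1348

Compute 1131^1344 mod 3191 = 1319, then multiply by 1131 repeatedly:
  1131^1344=1319  1131^1345=1592  1131^1346=828  1131^1347=1505  1131^1348=1352
Found 1352 at exponent 1348.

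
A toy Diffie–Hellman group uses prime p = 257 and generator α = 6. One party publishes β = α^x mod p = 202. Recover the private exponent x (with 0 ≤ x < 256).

107

Baby-step giant-step with m = ceil(sqrt(256)) = 16.
Baby table (6^j mod 257 for j=0..15):
  0:1  1:6  2:36  3:216  4:11  5:66  6:139  7:63
  8:121  9:212  10:244  11:179  12:46  13:19  14:114  15:170
Giant step factor: 6^(-16) ≡ 32 (mod 257).
Scan 202·32^i mod 257 for i = 0, 1, …:
  i=0: 202   i=1: 39   i=2: 220   i=3: 101
  i=4: 148   i=5: 110   i=6: 179
Match at i=6, j=11: x = 6·16 + 11 = 107.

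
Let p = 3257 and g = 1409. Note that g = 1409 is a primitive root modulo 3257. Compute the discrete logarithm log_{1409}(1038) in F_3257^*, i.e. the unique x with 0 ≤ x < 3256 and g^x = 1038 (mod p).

Baby-step giant-step with m = ceil(sqrt(3256)) = 58.
Baby table (1409^j mod 3257 for j=0..57):
  0:1  1:1409  2:1768  3:2764  4:2361  5:1252  6:2031  7:2033
  8:1594  9:1873  10:887  11:2352  12:1599  13:2404  14:3213  15:3144
  16:376  17:2150  18:340  19:281  20:1832  21:1744  22:1518  23:2270
  24:56  25:736  26:1298  27:1705  28:1936  29:1715  30:2998  31:3110
  32:1325  33:664  34:817  35:1432  36:1605  37:1087  38:793  39:186
  40:1514  41:3148  42:2755  43:2708  44:1625  45:3211  46:326  47:97
  48:3136  49:2132  50:1034  51:1027  52:935  53:1587  54:1781  55:1539
  56:2546  57:1357
Giant step factor: 1409^(-58) ≡ 1840 (mod 3257).
Scan 1038·1840^i mod 3257 for i = 0, 1, …:
  i=0: 1038   i=1: 1318   i=2: 1912   i=3: 520
  i=4: 2499   i=5: 2533   i=6: 3210   i=7: 1459
  i=8: 792   i=9: 1401     …   i=26: 2052
  i=27: 817
Match at i=27, j=34: x = 27·58 + 34 = 1600.

1600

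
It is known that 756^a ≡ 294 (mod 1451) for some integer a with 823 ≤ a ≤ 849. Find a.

Compute 756^823 mod 1451 = 554, then multiply by 756 repeatedly:
  756^823=554  756^824=936  756^825=979  756^826=114  756^827=575
  756^828=851  756^829=563  756^830=485  756^831=1008  756^832=273
  756^833=346  756^834=396  756^835=470  756^836=1276  756^837=1192
  756^838=81  756^839=294
Found 294 at exponent 839.

839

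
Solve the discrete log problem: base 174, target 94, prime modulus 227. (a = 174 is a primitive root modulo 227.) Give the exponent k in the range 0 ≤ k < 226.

193

Baby-step giant-step with m = ceil(sqrt(226)) = 16.
Baby table (174^j mod 227 for j=0..15):
  0:1  1:174  2:85  3:35  4:188  5:24  6:90  7:224
  8:159  9:199  10:122  11:117  12:155  13:184  14:9  15:204
Giant step factor: 174^(-16) ≡ 100 (mod 227).
Scan 94·100^i mod 227 for i = 0, 1, …:
  i=0: 94   i=1: 93   i=2: 220   i=3: 208
  i=4: 143   i=5: 226   i=6: 127   i=7: 215
  i=8: 162   i=9: 83   i=10: 128   i=11: 88
  i=12: 174
Match at i=12, j=1: k = 12·16 + 1 = 193.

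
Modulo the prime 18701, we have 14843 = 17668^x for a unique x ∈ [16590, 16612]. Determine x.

16592

Compute 17668^16590 mod 18701 = 14964, then multiply by 17668 repeatedly:
  17668^16590=14964  17668^16591=7915  17668^16592=14843
Found 14843 at exponent 16592.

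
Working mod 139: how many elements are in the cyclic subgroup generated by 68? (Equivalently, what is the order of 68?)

The order of 68 must divide p − 1 = 138 = 2 · 3 · 23.
Divisors: 1, 2, 3, 6, 23, 46, 69, 138.
Check each in increasing order: 68^1 ≡ 68;  68^2 ≡ 37;  68^3 ≡ 14;  68^6 ≡ 57;  68^23 ≡ 97;  68^46 ≡ 96;  68^69 ≡ 138;  68^138 ≡ 1.
Smallest exponent giving 1 is 138.

138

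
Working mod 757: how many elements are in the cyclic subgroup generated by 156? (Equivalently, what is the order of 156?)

378

The order of 156 must divide p − 1 = 756 = 2^2 · 3^3 · 7.
Divisors: 1, 2, 3, 4, 6, 7, 9, 12, 14, 18, 21, 27, 28, 36, 42, 54, 63, 84, 108, 126, 189, 252, 378, 756.
Check each in increasing order: 156^1 ≡ 156;  156^2 ≡ 112;  156^3 ≡ 61;  156^4 ≡ 432;  156^6 ≡ 693;  156^7 ≡ 614;  156^9 ≡ 638;  156^12 ≡ 311;  156^14 ≡ 10;  156^18 ≡ 535;  156^21 ≡ 84;  156^27 ≡ 680;  156^28 ≡ 100;  156^36 ≡ 79;  156^42 ≡ 243;  156^54 ≡ 630;  156^63 ≡ 730;  156^84 ≡ 3;  156^108 ≡ 232;  156^126 ≡ 729;  156^189 ≡ 756;  156^252 ≡ 27;  156^378 ≡ 1.
Smallest exponent giving 1 is 378.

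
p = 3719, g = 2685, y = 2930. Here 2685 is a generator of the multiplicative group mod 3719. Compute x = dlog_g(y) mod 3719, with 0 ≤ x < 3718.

Baby-step giant-step with m = ceil(sqrt(3718)) = 61.
Baby table (2685^j mod 3719 for j=0..60):
  0:1  1:2685  2:1803  3:2636  4:403  5:3545  6:1404  7:2393
  8:2492  9:539  10:524  11:1158  12:146  13:1515  14:2908  15:1799
  16:3053  17:629  18:439  19:3511  20:3089  21:595  22:2124  23:1713
  24:2721  25:1769  26:602  27:2324  28:3177  29:2578  30:871  31:3103
  32:995  33:1333  34:1427  35:925  36:3052  37:1663  38:2355  39:875
  40:2686  41:769  42:720  43:3039  44:229  45:1230  46:78  47:1166
  48:3031  49:1063  50:1682  51:1304  52:1661  53:704  54:988  55:1133
  56:3682  57:1068  58:231  59:2881  60:3684
Giant step factor: 2685^(-61) ≡ 3269 (mod 3719).
Scan 2930·3269^i mod 3719 for i = 0, 1, …:
  i=0: 2930   i=1: 1745   i=2: 3178   i=3: 1715
  i=4: 1802   i=5: 3561   i=6: 439
Match at i=6, j=18: x = 6·61 + 18 = 384.

384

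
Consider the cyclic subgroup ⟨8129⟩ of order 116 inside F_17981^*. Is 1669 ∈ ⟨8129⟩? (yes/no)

yes

1669 ∈ ⟨8129⟩ iff 1669^116 ≡ 1 (mod 17981), since |⟨8129⟩| = 116.
1669^116 mod 17981 = 1.
Since 1 = 1, 1669 lies in the subgroup.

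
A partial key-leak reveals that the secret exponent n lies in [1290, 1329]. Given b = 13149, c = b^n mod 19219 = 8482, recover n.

Compute 13149^1290 mod 19219 = 10808, then multiply by 13149 repeatedly:
  13149^1290=10808  13149^1291=9106  13149^1292=424  13149^1293=1666  13149^1294=15793
  13149^1295=862  13149^1296=14447  13149^1297=3007  13149^1298=5560  13149^1299=18583
  13149^1300=16720  13149^1301=5139  13149^1302=17926  13149^1303=7158  13149^1304=5099
  13149^1305=10879  13149^1306=954  13149^1307=13358  13149^1308=1901  13149^1309=11549
  13149^1310=8482
Found 8482 at exponent 1310.

1310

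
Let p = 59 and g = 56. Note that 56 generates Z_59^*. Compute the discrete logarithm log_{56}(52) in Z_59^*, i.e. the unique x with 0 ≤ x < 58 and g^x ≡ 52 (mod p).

Baby-step giant-step with m = ceil(sqrt(58)) = 8.
Baby table (56^j mod 59 for j=0..7):
  0:1  1:56  2:9  3:32  4:22  5:52  6:21  7:55
Giant step factor: 56^(-8) ≡ 5 (mod 59).
Scan 52·5^i mod 59 for i = 0, 1, …:
  i=0: 52
Match at i=0, j=5: x = 0·8 + 5 = 5.

5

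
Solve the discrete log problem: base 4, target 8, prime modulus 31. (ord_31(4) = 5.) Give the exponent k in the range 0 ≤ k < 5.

Successive powers of 4 modulo 31:
  4^0=1  4^1=4  4^2=16  4^3=2  4^4=8
So 4^4 ≡ 8 (mod 31), giving k = 4.

4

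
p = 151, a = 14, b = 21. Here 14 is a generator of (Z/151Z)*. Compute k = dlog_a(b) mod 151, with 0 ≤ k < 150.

104

Baby-step giant-step with m = ceil(sqrt(150)) = 13.
Baby table (14^j mod 151 for j=0..12):
  0:1  1:14  2:45  3:26  4:62  5:113  6:72  7:102
  8:69  9:60  10:85  11:133  12:50
Giant step factor: 14^(-13) ≡ 140 (mod 151).
Scan 21·140^i mod 151 for i = 0, 1, …:
  i=0: 21   i=1: 71   i=2: 125   i=3: 135
  i=4: 25   i=5: 27   i=6: 5   i=7: 96
  i=8: 1
Match at i=8, j=0: k = 8·13 + 0 = 104.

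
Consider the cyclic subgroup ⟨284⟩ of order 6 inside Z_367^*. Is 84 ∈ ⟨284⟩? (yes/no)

yes

⟨284⟩ has order 6; its elements mod 367 are {1, 83, 84, 283, 284, 366}.
84 is in this set.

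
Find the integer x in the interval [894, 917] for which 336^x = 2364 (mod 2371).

895

Compute 336^894 mod 2371 = 2124, then multiply by 336 repeatedly:
  336^894=2124  336^895=2364
Found 2364 at exponent 895.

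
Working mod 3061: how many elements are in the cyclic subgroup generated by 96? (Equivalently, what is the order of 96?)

3060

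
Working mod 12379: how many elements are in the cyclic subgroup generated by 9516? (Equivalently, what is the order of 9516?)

4126

The order of 9516 must divide p − 1 = 12378 = 2 · 3 · 2063.
Divisors: 1, 2, 3, 6, 2063, 4126, 6189, 12378.
Check each in increasing order: 9516^1 ≡ 9516;  9516^2 ≡ 1871;  9516^3 ≡ 3434;  9516^6 ≡ 7548;  9516^2063 ≡ 12378;  9516^4126 ≡ 1.
Smallest exponent giving 1 is 4126.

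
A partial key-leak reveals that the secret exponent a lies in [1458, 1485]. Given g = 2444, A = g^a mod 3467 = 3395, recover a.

Compute 2444^1458 mod 3467 = 1598, then multiply by 2444 repeatedly:
  2444^1458=1598  2444^1459=1670  2444^1460=821  2444^1461=2598  2444^1462=1435
  2444^1463=2003  2444^1464=3395
Found 3395 at exponent 1464.

1464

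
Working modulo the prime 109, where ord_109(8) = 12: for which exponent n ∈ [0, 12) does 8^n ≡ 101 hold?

7

Successive powers of 8 modulo 109:
  8^0=1  8^1=8  8^2=64  8^3=76  8^4=63  8^5=68
  8^6=108  8^7=101
So 8^7 ≡ 101 (mod 109), giving n = 7.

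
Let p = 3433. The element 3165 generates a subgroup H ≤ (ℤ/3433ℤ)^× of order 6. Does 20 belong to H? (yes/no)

no

⟨3165⟩ has order 6; its elements mod 3433 are {1, 268, 269, 3164, 3165, 3432}.
20 is not in this set.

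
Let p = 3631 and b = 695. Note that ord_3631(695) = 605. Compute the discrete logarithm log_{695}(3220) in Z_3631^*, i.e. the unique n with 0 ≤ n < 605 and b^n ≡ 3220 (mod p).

241

Baby-step giant-step with m = ceil(sqrt(605)) = 25.
Baby table (695^j mod 3631 for j=0..24):
  0:1  1:695  2:102  3:1901  4:3142  5:1459  6:956  7:3578
  8:3106  9:1856  10:915  11:500  12:2555  13:166  14:2809  15:2408
  16:3300  17:2339  18:2548  19:2563  20:2095  21:3625  22:3092  23:3019
  24:3118
Giant step factor: 695^(-25) ≡ 771 (mod 3631).
Scan 3220·771^i mod 3631 for i = 0, 1, …:
  i=0: 3220   i=1: 2647   i=2: 215   i=3: 2370
  i=4: 877   i=5: 801   i=6: 301   i=7: 3318
  i=8: 1954   i=9: 3300
Match at i=9, j=16: n = 9·25 + 16 = 241.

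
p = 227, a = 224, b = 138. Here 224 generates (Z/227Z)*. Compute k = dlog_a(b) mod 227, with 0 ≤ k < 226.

73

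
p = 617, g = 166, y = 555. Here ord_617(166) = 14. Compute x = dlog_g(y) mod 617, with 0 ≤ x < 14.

Successive powers of 166 modulo 617:
  166^0=1  166^1=166  166^2=408  166^3=475  166^4=491  166^5=62
  166^6=420  166^7=616  166^8=451  166^9=209  166^10=142  166^11=126
  166^12=555
So 166^12 ≡ 555 (mod 617), giving x = 12.

12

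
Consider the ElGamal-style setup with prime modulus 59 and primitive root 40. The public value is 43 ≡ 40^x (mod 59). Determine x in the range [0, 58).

23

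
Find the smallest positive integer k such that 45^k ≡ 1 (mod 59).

29

The order of 45 must divide p − 1 = 58 = 2 · 29.
Divisors: 1, 2, 29, 58.
Check each in increasing order: 45^1 ≡ 45;  45^2 ≡ 19;  45^29 ≡ 1.
Smallest exponent giving 1 is 29.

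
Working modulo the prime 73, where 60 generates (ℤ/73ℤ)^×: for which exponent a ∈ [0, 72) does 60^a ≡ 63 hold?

Baby-step giant-step with m = ceil(sqrt(72)) = 9.
Baby table (60^j mod 73 for j=0..8):
  0:1  1:60  2:23  3:66  4:18  5:58  6:49  7:20
  8:32
Giant step factor: 60^(-9) ≡ 10 (mod 73).
Scan 63·10^i mod 73 for i = 0, 1, …:
  i=0: 63   i=1: 46   i=2: 22   i=3: 1
Match at i=3, j=0: a = 3·9 + 0 = 27.

27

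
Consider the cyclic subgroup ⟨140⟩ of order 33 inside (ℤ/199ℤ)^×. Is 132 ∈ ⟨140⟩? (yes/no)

yes

132 ∈ ⟨140⟩ iff 132^33 ≡ 1 (mod 199), since |⟨140⟩| = 33.
132^33 mod 199 = 1.
Since 1 = 1, 132 lies in the subgroup.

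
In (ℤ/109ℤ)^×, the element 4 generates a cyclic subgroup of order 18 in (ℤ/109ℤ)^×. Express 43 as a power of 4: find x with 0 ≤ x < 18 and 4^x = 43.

5

Successive powers of 4 modulo 109:
  4^0=1  4^1=4  4^2=16  4^3=64  4^4=38  4^5=43
So 4^5 ≡ 43 (mod 109), giving x = 5.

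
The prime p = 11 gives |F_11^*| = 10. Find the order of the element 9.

The order of 9 must divide p − 1 = 10 = 2 · 5.
Divisors: 1, 2, 5, 10.
Check each in increasing order: 9^1 ≡ 9;  9^2 ≡ 4;  9^5 ≡ 1.
Smallest exponent giving 1 is 5.

5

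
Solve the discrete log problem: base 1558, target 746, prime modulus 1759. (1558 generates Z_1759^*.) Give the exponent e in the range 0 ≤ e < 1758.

1664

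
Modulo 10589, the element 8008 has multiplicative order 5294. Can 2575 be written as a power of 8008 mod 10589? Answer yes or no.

yes

2575 ∈ ⟨8008⟩ iff 2575^5294 ≡ 1 (mod 10589), since |⟨8008⟩| = 5294.
2575^5294 mod 10589 = 1.
Since 1 = 1, 2575 lies in the subgroup.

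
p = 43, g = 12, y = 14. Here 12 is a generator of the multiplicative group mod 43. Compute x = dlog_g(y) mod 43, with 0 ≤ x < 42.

Baby-step giant-step with m = ceil(sqrt(42)) = 7.
Baby table (12^j mod 43 for j=0..6):
  0:1  1:12  2:15  3:8  4:10  5:34  6:21
Giant step factor: 12^(-7) ≡ 7 (mod 43).
Scan 14·7^i mod 43 for i = 0, 1, …:
  i=0: 14   i=1: 12
Match at i=1, j=1: x = 1·7 + 1 = 8.

8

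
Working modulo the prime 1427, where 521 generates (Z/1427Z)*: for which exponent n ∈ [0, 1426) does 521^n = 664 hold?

576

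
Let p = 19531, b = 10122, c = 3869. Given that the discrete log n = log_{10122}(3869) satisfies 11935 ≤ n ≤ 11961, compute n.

Compute 10122^11935 mod 19531 = 12228, then multiply by 10122 repeatedly:
  10122^11935=12228  10122^11936=3869
Found 3869 at exponent 11936.

11936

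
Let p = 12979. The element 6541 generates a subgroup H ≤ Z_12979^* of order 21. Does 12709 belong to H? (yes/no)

⟨6541⟩ has order 21; its elements mod 12979 are {1, 99, 301, 1010, 2022, 3841, 3868, 4517, 5060, 5493, 5897, 6541, 7738, 9012, 9137, 9616, 9801, 9853, 11588, 11668, 12727}.
12709 is not in this set.

no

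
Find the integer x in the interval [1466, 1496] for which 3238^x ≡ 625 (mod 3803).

Compute 3238^1466 mod 3803 = 14, then multiply by 3238 repeatedly:
  3238^1466=14  3238^1467=3499  3238^1468=625
Found 625 at exponent 1468.

1468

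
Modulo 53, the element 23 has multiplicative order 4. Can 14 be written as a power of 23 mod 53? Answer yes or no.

no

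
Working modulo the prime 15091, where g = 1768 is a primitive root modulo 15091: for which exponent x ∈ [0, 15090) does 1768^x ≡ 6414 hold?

Baby-step giant-step with m = ceil(sqrt(15090)) = 123.
Baby table (1768^j mod 15091 for j=0..122):
  0:1  1:1768  2:1987  3:11904  4:9418  5:5651  6:726  7:833
  8:8917  9:10252  10:1245  11:12965  12:13982  13:1118  14:14794  15:3089
  16:13501  17:10897  18:9780  19:11845  20:10743  21:9146  22:7667  23:3538
  24:7510  25:12691  26:12462  27:15047  28:12754  29:3118  30:4409  31:8156
  32:7903  33:13329  34:8621  35:18  36:1642  37:5584  38:2998  39:3523
  40:11172  41:13068  42:14994  43:9596  44:3444  45:7319  46:7005  47:10220
  48:5033  49:9745  50:10329  51:1562  52:15054  53:10039  54:1936  55:12282
  56:13718  57:2187  58:3320  59:14452  60:2073  61:13042  62:14299  63:3207
  64:10851  65:3907  66:10989  67:6435  68:13557  69:4268  70:324  71:14465
  72:9966  73:8691  74:3050  75:4913  76:8859  77:13345  78:6727  79:1628
  80:11014  81:5362  82:2868  83:48  84:9409  85:4830  86:13025  87:14425
  88:14701  89:4666  90:9802  91:5468  92:9184  93:14487  94:3589  95:7132
  96:8391  97:835  98:12453  99:14226  100:9962  101:1619  102:10193  103:2570
  104:1369  105:5832  106:3823  107:13387  108:5528  109:9627  110:12979  111:8552
  112:13845  113:358  114:14213  115:2069  116:5970  117:6351  118:864  119:3361
  120:11485  121:8085  122:3103
Giant step factor: 1768^(-123) ≡ 12449 (mod 15091).
Scan 6414·12449^i mod 15091 for i = 0, 1, …:
  i=0: 6414   i=1: 1405   i=2: 376   i=3: 2614
  i=4: 5490   i=5: 12962   i=6: 10966   i=7: 2548
  i=8: 13861   i=9: 5095     …   i=104: 13234
  i=105: 1619
Match at i=105, j=101: x = 105·123 + 101 = 13016.

13016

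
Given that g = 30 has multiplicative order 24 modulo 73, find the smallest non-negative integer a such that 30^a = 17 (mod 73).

11

Successive powers of 30 modulo 73:
  30^0=1  30^1=30  30^2=24  30^3=63  30^4=65  30^5=52
  30^6=27  30^7=7  30^8=64  30^9=22  30^10=3  30^11=17
So 30^11 ≡ 17 (mod 73), giving a = 11.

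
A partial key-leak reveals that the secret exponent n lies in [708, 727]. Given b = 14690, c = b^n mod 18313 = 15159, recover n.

727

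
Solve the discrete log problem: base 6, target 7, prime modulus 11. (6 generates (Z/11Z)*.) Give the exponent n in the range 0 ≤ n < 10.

3

Successive powers of 6 modulo 11:
  6^0=1  6^1=6  6^2=3  6^3=7
So 6^3 ≡ 7 (mod 11), giving n = 3.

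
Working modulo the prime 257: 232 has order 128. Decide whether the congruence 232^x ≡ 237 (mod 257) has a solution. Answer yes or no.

no

237 ∈ ⟨232⟩ iff 237^128 ≡ 1 (mod 257), since |⟨232⟩| = 128.
237^128 mod 257 = 256.
Since 256 ≠ 1, 237 does not lie in the subgroup.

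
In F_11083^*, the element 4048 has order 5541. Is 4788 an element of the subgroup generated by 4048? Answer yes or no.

yes

4788 ∈ ⟨4048⟩ iff 4788^5541 ≡ 1 (mod 11083), since |⟨4048⟩| = 5541.
4788^5541 mod 11083 = 1.
Since 1 = 1, 4788 lies in the subgroup.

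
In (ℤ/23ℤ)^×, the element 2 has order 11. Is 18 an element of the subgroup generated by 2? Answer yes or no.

18 ∈ ⟨2⟩ iff 18^11 ≡ 1 (mod 23), since |⟨2⟩| = 11.
18^11 mod 23 = 1.
Since 1 = 1, 18 lies in the subgroup.

yes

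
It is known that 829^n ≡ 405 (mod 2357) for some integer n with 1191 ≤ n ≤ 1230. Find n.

Compute 829^1191 mod 2357 = 1795, then multiply by 829 repeatedly:
  829^1191=1795  829^1192=788  829^1193=363  829^1194=1588  829^1195=1246
  829^1196=568  829^1197=1829  829^1198=690  829^1199=1616  829^1200=888
  829^1201=768  829^1202=282  829^1203=435  829^1204=2351  829^1205=2097
  829^1206=1304  829^1207=1510  829^1208=223  829^1209=1021  829^1210=246
  829^1211=1232  829^1212=747  829^1213=1729  829^1214=285  829^1215=565
  829^1216=1699  829^1217=1342  829^1218=14  829^1219=2178  829^1220=100
  829^1221=405
Found 405 at exponent 1221.

1221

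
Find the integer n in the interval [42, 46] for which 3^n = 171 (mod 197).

44

Compute 3^42 mod 197 = 19, then multiply by 3 repeatedly:
  3^42=19  3^43=57  3^44=171
Found 171 at exponent 44.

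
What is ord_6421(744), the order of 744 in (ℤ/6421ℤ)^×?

The order of 744 must divide p − 1 = 6420 = 2^2 · 3 · 5 · 107.
Divisors: 1, 2, 3, 4, 5, 6, 10, 12, 15, 20, 30, 60, 107, 214, 321, 428, 535, 642, 1070, 1284, 1605, 2140, 3210, 6420.
Check each in increasing order: 744^1 ≡ 744;  744^2 ≡ 1330;  744^3 ≡ 686;  744^4 ≡ 3125;  744^5 ≡ 598;  744^6 ≡ 1863;  744^10 ≡ 4449;  744^12 ≡ 3429;  744^15 ≡ 2208;  744^20 ≡ 4079;  744^30 ≡ 1725;  744^60 ≡ 2702;  744^107 ≡ 5596;  744^214 ≡ 6420;  744^321 ≡ 825;  744^428 ≡ 1.
Smallest exponent giving 1 is 428.

428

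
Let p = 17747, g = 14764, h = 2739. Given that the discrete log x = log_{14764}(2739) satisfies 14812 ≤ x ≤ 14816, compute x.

14814

Compute 14764^14812 mod 17747 = 7513, then multiply by 14764 repeatedly:
  14764^14812=7513  14764^14813=3182  14764^14814=2739
Found 2739 at exponent 14814.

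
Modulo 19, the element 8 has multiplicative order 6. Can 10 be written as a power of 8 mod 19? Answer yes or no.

⟨8⟩ has order 6; its elements mod 19 are {1, 7, 8, 11, 12, 18}.
10 is not in this set.

no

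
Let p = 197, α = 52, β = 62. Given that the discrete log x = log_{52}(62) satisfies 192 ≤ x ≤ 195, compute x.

Compute 52^192 mod 197 = 101, then multiply by 52 repeatedly:
  52^192=101  52^193=130  52^194=62
Found 62 at exponent 194.

194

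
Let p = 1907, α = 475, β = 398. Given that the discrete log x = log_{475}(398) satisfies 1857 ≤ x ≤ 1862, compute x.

Compute 475^1857 mod 1907 = 502, then multiply by 475 repeatedly:
  475^1857=502  475^1858=75  475^1859=1299  475^1860=1064  475^1861=45
  475^1862=398
Found 398 at exponent 1862.

1862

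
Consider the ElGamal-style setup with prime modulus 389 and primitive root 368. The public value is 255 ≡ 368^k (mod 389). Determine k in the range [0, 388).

43

Baby-step giant-step with m = ceil(sqrt(388)) = 20.
Baby table (368^j mod 389 for j=0..19):
  0:1  1:368  2:52  3:75  4:370  5:10  6:179  7:131
  8:361  9:199  10:100  11:234  12:143  13:109  14:45  15:222
  16:6  17:263  18:312  19:61
Giant step factor: 368^(-20) ≡ 58 (mod 389).
Scan 255·58^i mod 389 for i = 0, 1, …:
  i=0: 255   i=1: 8   i=2: 75
Match at i=2, j=3: k = 2·20 + 3 = 43.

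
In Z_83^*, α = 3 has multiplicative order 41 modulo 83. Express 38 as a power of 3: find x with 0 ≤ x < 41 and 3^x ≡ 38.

Successive powers of 3 modulo 83:
  3^0=1  3^1=3  3^2=9  3^3=27  3^4=81  3^5=77
  3^6=65  3^7=29  3^8=4  3^9=12  3^10=36  3^11=25
  3^12=75  3^13=59  3^14=11  3^15=33  3^16=16  3^17=48
  3^18=61  3^19=17  3^20=51  3^21=70  3^22=44  3^23=49
  3^24=64  3^25=26  3^26=78  3^27=68  3^28=38
So 3^28 ≡ 38 (mod 83), giving x = 28.

28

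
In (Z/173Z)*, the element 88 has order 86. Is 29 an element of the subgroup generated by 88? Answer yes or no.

29 ∈ ⟨88⟩ iff 29^86 ≡ 1 (mod 173), since |⟨88⟩| = 86.
29^86 mod 173 = 1.
Since 1 = 1, 29 lies in the subgroup.

yes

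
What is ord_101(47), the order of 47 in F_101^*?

50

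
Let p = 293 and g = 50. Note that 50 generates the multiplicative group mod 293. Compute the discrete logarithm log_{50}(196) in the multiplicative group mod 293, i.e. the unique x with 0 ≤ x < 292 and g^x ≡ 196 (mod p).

252

Baby-step giant-step with m = ceil(sqrt(292)) = 18.
Baby table (50^j mod 293 for j=0..17):
  0:1  1:50  2:156  3:182  4:17  5:264  6:15  7:164
  8:289  9:93  10:255  11:151  12:225  13:116  14:233  15:223
  16:16  17:214
Giant step factor: 50^(-18) ≡ 160 (mod 293).
Scan 196·160^i mod 293 for i = 0, 1, …:
  i=0: 196   i=1: 9   i=2: 268   i=3: 102
  i=4: 205   i=5: 277   i=6: 77   i=7: 14
  i=8: 189   i=9: 61     …   i=13: 152
  i=14: 1
Match at i=14, j=0: x = 14·18 + 0 = 252.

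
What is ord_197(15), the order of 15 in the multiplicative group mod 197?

98

The order of 15 must divide p − 1 = 196 = 2^2 · 7^2.
Divisors: 1, 2, 4, 7, 14, 28, 49, 98, 196.
Check each in increasing order: 15^1 ≡ 15;  15^2 ≡ 28;  15^4 ≡ 193;  15^7 ≡ 93;  15^14 ≡ 178;  15^28 ≡ 164;  15^49 ≡ 196;  15^98 ≡ 1.
Smallest exponent giving 1 is 98.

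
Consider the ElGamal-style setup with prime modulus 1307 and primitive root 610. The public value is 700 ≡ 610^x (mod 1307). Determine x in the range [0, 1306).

412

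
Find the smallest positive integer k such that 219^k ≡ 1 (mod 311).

155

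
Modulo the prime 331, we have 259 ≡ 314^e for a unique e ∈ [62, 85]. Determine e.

80

Compute 314^62 mod 331 = 53, then multiply by 314 repeatedly:
  314^62=53  314^63=92  314^64=91  314^65=108  314^66=150
  314^67=98  314^68=320  314^69=187  314^70=131  314^71=90
  314^72=125  314^73=192  314^74=46  314^75=211  314^76=54
  314^77=75  314^78=49  314^79=160  314^80=259
Found 259 at exponent 80.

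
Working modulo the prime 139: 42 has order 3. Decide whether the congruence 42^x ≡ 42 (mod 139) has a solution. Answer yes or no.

yes

42 ∈ ⟨42⟩ iff 42^3 ≡ 1 (mod 139), since |⟨42⟩| = 3.
42^3 mod 139 = 1.
Since 1 = 1, 42 lies in the subgroup.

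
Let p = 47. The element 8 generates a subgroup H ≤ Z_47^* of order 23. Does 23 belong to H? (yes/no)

23 ∈ ⟨8⟩ iff 23^23 ≡ 1 (mod 47), since |⟨8⟩| = 23.
23^23 mod 47 = 46.
Since 46 ≠ 1, 23 does not lie in the subgroup.

no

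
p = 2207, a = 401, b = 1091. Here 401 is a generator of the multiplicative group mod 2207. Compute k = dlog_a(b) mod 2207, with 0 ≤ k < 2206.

779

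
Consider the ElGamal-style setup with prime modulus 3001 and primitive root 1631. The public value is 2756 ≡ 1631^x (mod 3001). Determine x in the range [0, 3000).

Baby-step giant-step with m = ceil(sqrt(3000)) = 55.
Baby table (1631^j mod 3001 for j=0..54):
  0:1  1:1631  2:1275  3:2833  4:2084  5:1872  6:1215  7:1005
  8:609  9:2949  10:2217  11:2723  12:2734  13:2669  14:1689  15:2842
  16:1758  17:1343  18:2704  19:1755  20:2452  21:1880  22:2259  23:2202
  24:2266  25:1615  26:2188  27:439  28:1771  29:1539  30:1273  31:2572
  32:2535  33:2208  34:48  35:262  36:1180  37:939  38:999  39:2827
  40:1301  41:224  42:2223  43:505  44:1381  45:1661  46:2189  47:2070
  48:45  49:1371  50:356  51:1443  52:749  53:212  54:657
Giant step factor: 1631^(-55) ≡ 2558 (mod 3001).
Scan 2756·2558^i mod 3001 for i = 0, 1, …:
  i=0: 2756   i=1: 499   i=2: 1017   i=3: 2620
  i=4: 727   i=5: 2047   i=6: 2482   i=7: 1841
  i=8: 709   i=9: 1018     …   i=17: 447
  i=18: 45
Match at i=18, j=48: x = 18·55 + 48 = 1038.

1038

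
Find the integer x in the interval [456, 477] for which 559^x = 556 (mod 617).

457

Compute 559^456 mod 617 = 267, then multiply by 559 repeatedly:
  559^456=267  559^457=556
Found 556 at exponent 457.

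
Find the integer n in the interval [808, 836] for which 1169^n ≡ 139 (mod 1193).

828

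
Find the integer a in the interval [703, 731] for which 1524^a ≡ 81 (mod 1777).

712

Compute 1524^703 mod 1777 = 1766, then multiply by 1524 repeatedly:
  1524^703=1766  1524^704=1006  1524^705=1370  1524^706=1682  1524^707=934
  1524^708=39  1524^709=795  1524^710=1443  1524^711=983  1524^712=81
Found 81 at exponent 712.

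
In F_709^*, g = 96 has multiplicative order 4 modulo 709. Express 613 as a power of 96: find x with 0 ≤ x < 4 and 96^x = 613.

3

Successive powers of 96 modulo 709:
  96^0=1  96^1=96  96^2=708  96^3=613
So 96^3 ≡ 613 (mod 709), giving x = 3.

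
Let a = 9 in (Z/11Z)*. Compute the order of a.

5

The order of 9 must divide p − 1 = 10 = 2 · 5.
Divisors: 1, 2, 5, 10.
Check each in increasing order: 9^1 ≡ 9;  9^2 ≡ 4;  9^5 ≡ 1.
Smallest exponent giving 1 is 5.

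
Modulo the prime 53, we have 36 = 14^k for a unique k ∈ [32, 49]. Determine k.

44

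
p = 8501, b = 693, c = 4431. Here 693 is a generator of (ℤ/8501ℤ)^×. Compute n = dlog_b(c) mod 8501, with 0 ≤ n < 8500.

3877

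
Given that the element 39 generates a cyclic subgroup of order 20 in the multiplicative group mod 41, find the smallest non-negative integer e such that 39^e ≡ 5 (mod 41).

17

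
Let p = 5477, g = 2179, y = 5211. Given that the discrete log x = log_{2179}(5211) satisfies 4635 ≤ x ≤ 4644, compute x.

Compute 2179^4635 mod 5477 = 530, then multiply by 2179 repeatedly:
  2179^4635=530  2179^4636=4700  2179^4637=4787  2179^4638=2665  2179^4639=1415
  2179^4640=5211
Found 5211 at exponent 4640.

4640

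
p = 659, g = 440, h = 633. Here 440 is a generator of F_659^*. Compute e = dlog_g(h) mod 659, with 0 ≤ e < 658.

Baby-step giant-step with m = ceil(sqrt(658)) = 26.
Baby table (440^j mod 659 for j=0..25):
  0:1  1:440  2:513  3:342  4:228  5:152  6:321  7:214
  8:582  9:388  10:39  11:26  12:237  13:158  14:325  15:656
  16:657  17:438  18:292  19:634  20:203  21:355  22:17  23:231
  24:154  25:542
Giant step factor: 440^(-26) ≡ 245 (mod 659).
Scan 633·245^i mod 659 for i = 0, 1, …:
  i=0: 633   i=1: 220   i=2: 521   i=3: 458
  i=4: 180   i=5: 606   i=6: 195   i=7: 327
  i=8: 376   i=9: 519   i=10: 627   i=11: 68
  i=12: 185   i=13: 513
Match at i=13, j=2: e = 13·26 + 2 = 340.

340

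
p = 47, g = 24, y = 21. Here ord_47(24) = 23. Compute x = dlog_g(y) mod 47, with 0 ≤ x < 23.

15

Successive powers of 24 modulo 47:
  24^0=1  24^1=24  24^2=12  24^3=6  24^4=3  24^5=25
  24^6=36  24^7=18  24^8=9  24^9=28  24^10=14  24^11=7
  24^12=27  24^13=37  24^14=42  24^15=21
So 24^15 ≡ 21 (mod 47), giving x = 15.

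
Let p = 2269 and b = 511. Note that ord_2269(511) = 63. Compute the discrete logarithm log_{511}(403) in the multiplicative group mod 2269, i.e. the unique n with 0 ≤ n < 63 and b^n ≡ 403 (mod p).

55

Baby-step giant-step with m = ceil(sqrt(63)) = 8.
Baby table (511^j mod 2269 for j=0..7):
  0:1  1:511  2:186  3:2017  4:561  5:777  6:2241  7:1575
Giant step factor: 511^(-8) ≡ 403 (mod 2269).
Scan 403·403^i mod 2269 for i = 0, 1, …:
  i=0: 403   i=1: 1310   i=2: 1522   i=3: 736
  i=4: 1638   i=5: 2104   i=6: 1575
Match at i=6, j=7: n = 6·8 + 7 = 55.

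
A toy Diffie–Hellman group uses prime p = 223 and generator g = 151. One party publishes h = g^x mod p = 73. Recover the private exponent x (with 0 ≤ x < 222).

Baby-step giant-step with m = ceil(sqrt(222)) = 15.
Baby table (151^j mod 223 for j=0..14):
  0:1  1:151  2:55  3:54  4:126  5:71  6:17  7:114
  8:43  9:26  10:135  11:92  12:66  13:154  14:62
Giant step factor: 151^(-15) ≡ 167 (mod 223).
Scan 73·167^i mod 223 for i = 0, 1, …:
  i=0: 73   i=1: 149   i=2: 130   i=3: 79
  i=4: 36   i=5: 214   i=6: 58   i=7: 97
  i=8: 143   i=9: 20     …   i=13: 129
  i=14: 135
Match at i=14, j=10: x = 14·15 + 10 = 220.

220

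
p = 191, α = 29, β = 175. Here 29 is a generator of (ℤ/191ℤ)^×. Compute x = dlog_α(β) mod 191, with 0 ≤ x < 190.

37

Baby-step giant-step with m = ceil(sqrt(190)) = 14.
Baby table (29^j mod 191 for j=0..13):
  0:1  1:29  2:77  3:132  4:8  5:41  6:43  7:101
  8:64  9:137  10:153  11:44  12:130  13:141
Giant step factor: 29^(-14) ≡ 120 (mod 191).
Scan 175·120^i mod 191 for i = 0, 1, …:
  i=0: 175   i=1: 181   i=2: 137
Match at i=2, j=9: x = 2·14 + 9 = 37.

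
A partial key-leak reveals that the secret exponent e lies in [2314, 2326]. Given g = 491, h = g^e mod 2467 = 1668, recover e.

2317

Compute 491^2314 mod 2467 = 2432, then multiply by 491 repeatedly:
  491^2314=2432  491^2315=84  491^2316=1772  491^2317=1668
Found 1668 at exponent 2317.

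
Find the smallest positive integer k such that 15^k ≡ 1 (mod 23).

22

The order of 15 must divide p − 1 = 22 = 2 · 11.
Divisors: 1, 2, 11, 22.
Check each in increasing order: 15^1 ≡ 15;  15^2 ≡ 18;  15^11 ≡ 22;  15^22 ≡ 1.
Smallest exponent giving 1 is 22.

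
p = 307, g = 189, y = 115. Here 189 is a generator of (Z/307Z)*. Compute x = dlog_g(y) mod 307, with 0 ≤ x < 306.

Baby-step giant-step with m = ceil(sqrt(306)) = 18.
Baby table (189^j mod 307 for j=0..17):
  0:1  1:189  2:109  3:32  4:215  5:111  6:103  7:126
  8:175  9:226  10:41  11:74  12:171  13:84  14:219  15:253
  16:232  17:254
Giant step factor: 189^(-18) ≡ 272 (mod 307).
Scan 115·272^i mod 307 for i = 0, 1, …:
  i=0: 115   i=1: 273   i=2: 269   i=3: 102
  i=4: 114   i=5: 1
Match at i=5, j=0: x = 5·18 + 0 = 90.

90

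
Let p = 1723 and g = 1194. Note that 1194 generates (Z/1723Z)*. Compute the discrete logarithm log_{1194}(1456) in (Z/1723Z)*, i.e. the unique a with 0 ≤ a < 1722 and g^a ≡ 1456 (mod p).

1440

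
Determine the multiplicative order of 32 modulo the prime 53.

The order of 32 must divide p − 1 = 52 = 2^2 · 13.
Divisors: 1, 2, 4, 13, 26, 52.
Check each in increasing order: 32^1 ≡ 32;  32^2 ≡ 17;  32^4 ≡ 24;  32^13 ≡ 30;  32^26 ≡ 52;  32^52 ≡ 1.
Smallest exponent giving 1 is 52.

52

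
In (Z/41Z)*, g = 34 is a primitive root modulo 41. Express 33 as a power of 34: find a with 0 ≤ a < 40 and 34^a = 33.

Successive powers of 34 modulo 41:
  34^0=1  34^1=34  34^2=8  34^3=26  34^4=23  34^5=3
  34^6=20  34^7=24  34^8=37  34^9=28  34^10=9  34^11=19
  34^12=31  34^13=29  34^14=2  34^15=27  34^16=16  34^17=11
  34^18=5  34^19=6  34^20=40  34^21=7  34^22=33
So 34^22 ≡ 33 (mod 41), giving a = 22.

22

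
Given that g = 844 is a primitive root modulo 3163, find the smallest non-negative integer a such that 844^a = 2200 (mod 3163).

829

Baby-step giant-step with m = ceil(sqrt(3162)) = 57.
Baby table (844^j mod 3163 for j=0..56):
  0:1  1:844  2:661  3:1196  4:427  5:2969  6:740  7:1449
  8:2038  9:2563  10:2843  11:1938  12:401  13:3  14:2532  15:1983
  16:425  17:1281  18:2581  19:2220  20:1184  21:2951  22:1363  23:2203
  24:2651  25:1203  26:9  27:1270  28:2786  29:1275  30:680  31:1417
  32:334  33:389  34:2527  35:926  36:283  37:1627  38:446  39:27
  40:647  41:2032  42:662  43:2040  44:1088  45:1002  46:1167  47:1255
  48:2778  49:849  50:1718  51:1338  52:81  53:1941  54:2933  55:1986
  56:2957
Giant step factor: 844^(-57) ≡ 1284 (mod 3163).
Scan 2200·1284^i mod 3163 for i = 0, 1, …:
  i=0: 2200   i=1: 241   i=2: 2633   i=3: 2688
  i=4: 559   i=5: 2918   i=6: 1720   i=7: 706
  i=8: 1886   i=9: 1929     …   i=13: 782
  i=14: 1417
Match at i=14, j=31: a = 14·57 + 31 = 829.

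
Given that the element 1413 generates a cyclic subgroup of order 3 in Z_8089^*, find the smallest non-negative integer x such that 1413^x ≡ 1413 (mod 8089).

Successive powers of 1413 modulo 8089:
  1413^0=1  1413^1=1413
So 1413^1 ≡ 1413 (mod 8089), giving x = 1.

1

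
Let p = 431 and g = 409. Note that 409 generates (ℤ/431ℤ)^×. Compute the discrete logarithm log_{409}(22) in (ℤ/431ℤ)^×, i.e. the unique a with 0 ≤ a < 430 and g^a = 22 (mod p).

216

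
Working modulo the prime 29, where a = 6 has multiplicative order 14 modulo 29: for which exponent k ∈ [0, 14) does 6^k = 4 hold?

5

Successive powers of 6 modulo 29:
  6^0=1  6^1=6  6^2=7  6^3=13  6^4=20  6^5=4
So 6^5 ≡ 4 (mod 29), giving k = 5.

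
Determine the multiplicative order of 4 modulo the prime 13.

The order of 4 must divide p − 1 = 12 = 2^2 · 3.
Divisors: 1, 2, 3, 4, 6, 12.
Check each in increasing order: 4^1 ≡ 4;  4^2 ≡ 3;  4^3 ≡ 12;  4^4 ≡ 9;  4^6 ≡ 1.
Smallest exponent giving 1 is 6.

6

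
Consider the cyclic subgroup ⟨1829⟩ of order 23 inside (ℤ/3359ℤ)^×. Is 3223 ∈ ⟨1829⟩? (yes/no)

no

⟨1829⟩ has order 23; its elements mod 3359 are {1, 200, 417, 470, 812, 980, 1168, 1178, 1443, 1829, 2073, 2221, 2303, 2432, 2565, 2580, 2704, 2784, 3028, 3036, 3051, 3085, 3307}.
3223 is not in this set.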